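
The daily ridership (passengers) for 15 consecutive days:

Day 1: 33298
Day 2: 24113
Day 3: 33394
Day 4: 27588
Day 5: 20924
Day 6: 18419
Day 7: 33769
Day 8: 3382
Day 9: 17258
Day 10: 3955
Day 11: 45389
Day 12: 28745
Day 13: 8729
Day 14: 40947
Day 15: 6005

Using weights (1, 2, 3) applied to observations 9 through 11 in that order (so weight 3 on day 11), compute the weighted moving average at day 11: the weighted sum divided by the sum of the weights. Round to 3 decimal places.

26889.167

Weighted sum: 1·17258 + 2·3955 + 3·45389 = 17258 + 7910 + 136167 = 161335
Weight total: 1 + 2 + 3 = 6
WMA = 161335 / 6 = 26889.167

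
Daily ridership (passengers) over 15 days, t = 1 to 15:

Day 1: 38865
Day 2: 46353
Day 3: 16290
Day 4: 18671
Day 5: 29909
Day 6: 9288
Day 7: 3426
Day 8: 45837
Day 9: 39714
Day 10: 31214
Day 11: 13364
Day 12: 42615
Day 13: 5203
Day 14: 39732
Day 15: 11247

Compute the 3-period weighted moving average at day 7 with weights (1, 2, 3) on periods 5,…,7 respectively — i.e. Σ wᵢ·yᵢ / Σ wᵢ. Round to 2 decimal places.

Weighted sum: 1·29909 + 2·9288 + 3·3426 = 29909 + 18576 + 10278 = 58763
Weight total: 1 + 2 + 3 = 6
WMA = 58763 / 6 = 9793.83

9793.83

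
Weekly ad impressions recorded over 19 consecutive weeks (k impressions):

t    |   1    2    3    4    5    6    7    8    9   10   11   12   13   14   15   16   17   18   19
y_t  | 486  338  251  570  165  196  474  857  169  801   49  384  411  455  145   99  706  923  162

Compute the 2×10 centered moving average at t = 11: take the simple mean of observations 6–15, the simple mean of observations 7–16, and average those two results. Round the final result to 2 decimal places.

389.25

Sum over 6–15: 196 + 474 + 857 + 169 + 801 + 49 + 384 + 411 + 455 + 145 = 3941
Sum over 7–16: 474 + 857 + 169 + 801 + 49 + 384 + 411 + 455 + 145 + 99 = 3844
CMA at t=11 = (3941 + 3844) / (2·10) = 7785 / 20 = 389.25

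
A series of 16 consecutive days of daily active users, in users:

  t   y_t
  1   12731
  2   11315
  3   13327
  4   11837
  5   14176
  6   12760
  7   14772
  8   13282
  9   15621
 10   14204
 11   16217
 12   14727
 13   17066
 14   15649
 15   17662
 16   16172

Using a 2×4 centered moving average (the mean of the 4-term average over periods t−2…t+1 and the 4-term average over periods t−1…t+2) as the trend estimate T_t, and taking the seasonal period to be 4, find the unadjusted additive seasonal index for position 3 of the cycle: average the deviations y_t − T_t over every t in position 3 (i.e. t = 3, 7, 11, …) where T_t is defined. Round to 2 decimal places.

Season position 3 occurs at t = 3, 7, 11 (where T_t is defined).
t=3: T_3 = 12483.1250; y_3 − T_3 = 13327 − 12483.1250 = 843.8750
t=7: T_7 = 13928.1250; y_7 − T_7 = 14772 − 13928.1250 = 843.8750
t=11: T_11 = 15372.8750; y_11 − T_11 = 16217 − 15372.8750 = 844.1250
Mean deviation: (843.8750 + 843.8750 + 844.1250) / 3 = 843.96

843.96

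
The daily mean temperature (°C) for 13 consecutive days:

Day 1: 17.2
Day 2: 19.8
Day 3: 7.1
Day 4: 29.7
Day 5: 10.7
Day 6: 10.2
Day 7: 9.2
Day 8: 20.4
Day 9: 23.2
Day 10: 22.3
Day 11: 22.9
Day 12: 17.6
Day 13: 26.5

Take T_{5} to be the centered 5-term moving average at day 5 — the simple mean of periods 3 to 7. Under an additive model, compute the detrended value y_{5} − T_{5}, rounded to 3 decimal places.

Trend T_5 = (7.1 + 29.7 + 10.7 + 10.2 + 9.2) / 5 = 66.9/5 = 13.38000
Detrended value: 10.7 − 13.38000 = -2.680

-2.680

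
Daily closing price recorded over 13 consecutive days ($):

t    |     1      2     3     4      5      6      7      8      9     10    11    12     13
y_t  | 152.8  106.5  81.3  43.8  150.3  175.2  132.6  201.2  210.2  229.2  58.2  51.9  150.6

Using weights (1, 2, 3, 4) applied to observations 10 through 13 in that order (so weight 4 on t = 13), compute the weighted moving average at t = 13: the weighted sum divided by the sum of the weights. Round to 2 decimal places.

110.37

Weighted sum: 1·229.2 + 2·58.2 + 3·51.9 + 4·150.6 = 229.2 + 116.4 + 155.7 + 602.4 = 1103.7
Weight total: 1 + 2 + 3 + 4 = 10
WMA = 1103.7 / 10 = 110.37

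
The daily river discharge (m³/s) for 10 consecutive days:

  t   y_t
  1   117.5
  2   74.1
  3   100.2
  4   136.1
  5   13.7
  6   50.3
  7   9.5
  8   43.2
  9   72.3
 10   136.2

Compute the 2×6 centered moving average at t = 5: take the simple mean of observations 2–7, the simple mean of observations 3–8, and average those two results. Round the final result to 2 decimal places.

61.41

Sum over 2–7: 74.1 + 100.2 + 136.1 + 13.7 + 50.3 + 9.5 = 383.9
Sum over 3–8: 100.2 + 136.1 + 13.7 + 50.3 + 9.5 + 43.2 = 353.0
CMA at t=5 = (383.9 + 353.0) / (2·6) = 736.9 / 12 = 61.41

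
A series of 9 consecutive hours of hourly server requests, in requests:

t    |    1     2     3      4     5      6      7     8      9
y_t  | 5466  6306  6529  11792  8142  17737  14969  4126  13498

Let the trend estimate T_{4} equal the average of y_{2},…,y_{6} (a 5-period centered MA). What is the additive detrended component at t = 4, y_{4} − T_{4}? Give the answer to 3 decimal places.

Trend T_4 = (6306 + 6529 + 11792 + 8142 + 17737) / 5 = 50506/5 = 10101.20000
Detrended value: 11792 − 10101.20000 = 1690.800

1690.800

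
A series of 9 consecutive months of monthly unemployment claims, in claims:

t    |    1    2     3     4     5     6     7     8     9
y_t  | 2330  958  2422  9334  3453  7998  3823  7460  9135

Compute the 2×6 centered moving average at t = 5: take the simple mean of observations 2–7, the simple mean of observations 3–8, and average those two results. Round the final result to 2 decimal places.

Sum over 2–7: 958 + 2422 + 9334 + 3453 + 7998 + 3823 = 27988
Sum over 3–8: 2422 + 9334 + 3453 + 7998 + 3823 + 7460 = 34490
CMA at t=5 = (27988 + 34490) / (2·6) = 62478 / 12 = 5206.50

5206.50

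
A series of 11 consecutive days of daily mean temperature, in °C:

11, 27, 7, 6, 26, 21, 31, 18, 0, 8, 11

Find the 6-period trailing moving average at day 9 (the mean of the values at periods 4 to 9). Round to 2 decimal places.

17.00

Sum of periods 4–9: 6 + 26 + 21 + 31 + 18 + 0 = 102
Divide by 6: 102 / 6 = 17.00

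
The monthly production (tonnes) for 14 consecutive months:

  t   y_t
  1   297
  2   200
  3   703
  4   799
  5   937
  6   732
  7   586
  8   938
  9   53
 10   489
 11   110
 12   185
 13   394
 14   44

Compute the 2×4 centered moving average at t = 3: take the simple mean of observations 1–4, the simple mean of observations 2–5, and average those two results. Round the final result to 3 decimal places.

Sum over 1–4: 297 + 200 + 703 + 799 = 1999
Sum over 2–5: 200 + 703 + 799 + 937 = 2639
CMA at t=3 = (1999 + 2639) / (2·4) = 4638 / 8 = 579.750

579.750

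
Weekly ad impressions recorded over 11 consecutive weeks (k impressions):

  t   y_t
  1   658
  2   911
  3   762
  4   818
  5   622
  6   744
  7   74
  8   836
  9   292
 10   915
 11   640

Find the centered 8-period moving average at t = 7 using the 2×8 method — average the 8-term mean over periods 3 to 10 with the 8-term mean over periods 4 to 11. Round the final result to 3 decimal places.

625.250

Sum over 3–10: 762 + 818 + 622 + 744 + 74 + 836 + 292 + 915 = 5063
Sum over 4–11: 818 + 622 + 744 + 74 + 836 + 292 + 915 + 640 = 4941
CMA at t=7 = (5063 + 4941) / (2·8) = 10004 / 16 = 625.250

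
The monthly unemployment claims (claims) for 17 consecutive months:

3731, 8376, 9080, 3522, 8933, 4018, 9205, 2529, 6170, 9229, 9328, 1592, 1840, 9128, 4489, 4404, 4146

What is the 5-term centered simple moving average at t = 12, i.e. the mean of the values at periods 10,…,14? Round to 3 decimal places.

Sum of periods 10–14: 9229 + 9328 + 1592 + 1840 + 9128 = 31117
Divide by 5: 31117 / 5 = 6223.400

6223.400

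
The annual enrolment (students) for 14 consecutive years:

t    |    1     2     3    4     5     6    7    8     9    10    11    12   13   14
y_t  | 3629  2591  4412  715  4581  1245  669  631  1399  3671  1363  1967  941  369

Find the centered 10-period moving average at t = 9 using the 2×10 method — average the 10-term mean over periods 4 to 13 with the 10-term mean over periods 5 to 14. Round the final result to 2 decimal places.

Sum over 4–13: 715 + 4581 + 1245 + 669 + 631 + 1399 + 3671 + 1363 + 1967 + 941 = 17182
Sum over 5–14: 4581 + 1245 + 669 + 631 + 1399 + 3671 + 1363 + 1967 + 941 + 369 = 16836
CMA at t=9 = (17182 + 16836) / (2·10) = 34018 / 20 = 1700.90

1700.90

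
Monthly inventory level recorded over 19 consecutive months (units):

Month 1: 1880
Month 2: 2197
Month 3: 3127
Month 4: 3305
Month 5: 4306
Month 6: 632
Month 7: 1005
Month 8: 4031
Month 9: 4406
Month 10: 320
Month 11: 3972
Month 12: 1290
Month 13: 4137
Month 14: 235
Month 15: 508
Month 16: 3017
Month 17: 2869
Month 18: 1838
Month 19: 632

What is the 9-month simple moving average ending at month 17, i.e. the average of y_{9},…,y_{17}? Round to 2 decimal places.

Sum of periods 9–17: 4406 + 320 + 3972 + 1290 + 4137 + 235 + 508 + 3017 + 2869 = 20754
Divide by 9: 20754 / 9 = 2306.00

2306.00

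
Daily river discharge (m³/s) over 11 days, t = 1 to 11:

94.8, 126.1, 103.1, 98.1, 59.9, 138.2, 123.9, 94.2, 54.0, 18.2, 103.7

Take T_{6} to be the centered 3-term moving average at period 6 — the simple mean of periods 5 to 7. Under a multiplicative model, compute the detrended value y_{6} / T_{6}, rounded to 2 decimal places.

1.29

Trend T_6 = (59.9 + 138.2 + 123.9) / 3 = 322.0/3 = 107.3333
Ratio to trend: 138.2 / 107.3333 = 1.29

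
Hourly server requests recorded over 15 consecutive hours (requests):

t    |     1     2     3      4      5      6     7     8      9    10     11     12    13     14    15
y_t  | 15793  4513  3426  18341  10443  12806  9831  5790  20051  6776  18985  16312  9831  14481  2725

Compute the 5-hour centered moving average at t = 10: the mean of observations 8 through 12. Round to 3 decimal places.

Sum of periods 8–12: 5790 + 20051 + 6776 + 18985 + 16312 = 67914
Divide by 5: 67914 / 5 = 13582.800

13582.800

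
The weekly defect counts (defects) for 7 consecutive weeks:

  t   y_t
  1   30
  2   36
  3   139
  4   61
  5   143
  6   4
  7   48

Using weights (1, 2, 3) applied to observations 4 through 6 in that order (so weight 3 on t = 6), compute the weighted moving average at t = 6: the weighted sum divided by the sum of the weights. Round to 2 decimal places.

59.83

Weighted sum: 1·61 + 2·143 + 3·4 = 61 + 286 + 12 = 359
Weight total: 1 + 2 + 3 = 6
WMA = 359 / 6 = 59.83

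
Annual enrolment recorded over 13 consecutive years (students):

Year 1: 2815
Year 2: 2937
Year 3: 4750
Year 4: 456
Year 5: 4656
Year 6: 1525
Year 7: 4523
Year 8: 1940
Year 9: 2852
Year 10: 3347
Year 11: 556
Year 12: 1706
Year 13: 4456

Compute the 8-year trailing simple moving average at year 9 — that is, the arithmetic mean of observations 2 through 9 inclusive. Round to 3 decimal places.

2954.875

Sum of periods 2–9: 2937 + 4750 + 456 + 4656 + 1525 + 4523 + 1940 + 2852 = 23639
Divide by 8: 23639 / 8 = 2954.875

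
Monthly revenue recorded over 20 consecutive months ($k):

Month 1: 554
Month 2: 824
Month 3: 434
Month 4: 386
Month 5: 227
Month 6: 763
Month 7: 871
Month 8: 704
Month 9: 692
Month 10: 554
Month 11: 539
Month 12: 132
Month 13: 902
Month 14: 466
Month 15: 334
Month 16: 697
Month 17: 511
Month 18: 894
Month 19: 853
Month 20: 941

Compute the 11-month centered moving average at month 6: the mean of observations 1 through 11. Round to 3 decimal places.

Sum of periods 1–11: 554 + 824 + 434 + 386 + 227 + 763 + 871 + 704 + 692 + 554 + 539 = 6548
Divide by 11: 6548 / 11 = 595.273

595.273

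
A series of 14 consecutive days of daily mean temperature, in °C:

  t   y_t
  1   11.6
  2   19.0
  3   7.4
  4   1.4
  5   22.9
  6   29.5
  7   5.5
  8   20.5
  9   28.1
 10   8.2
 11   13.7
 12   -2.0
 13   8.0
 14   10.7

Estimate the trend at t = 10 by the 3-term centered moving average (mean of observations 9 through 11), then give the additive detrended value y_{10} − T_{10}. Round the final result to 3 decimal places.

-8.467

Trend T_10 = (28.1 + 8.2 + 13.7) / 3 = 50.0/3 = 16.66667
Detrended value: 8.2 − 16.66667 = -8.467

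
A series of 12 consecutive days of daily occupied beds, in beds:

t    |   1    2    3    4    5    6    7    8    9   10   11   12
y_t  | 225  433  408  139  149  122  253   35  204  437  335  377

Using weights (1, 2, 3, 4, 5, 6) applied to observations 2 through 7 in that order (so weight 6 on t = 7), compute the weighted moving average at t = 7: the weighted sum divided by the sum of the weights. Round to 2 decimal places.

209.05

Weighted sum: 1·433 + 2·408 + 3·139 + 4·149 + 5·122 + 6·253 = 433 + 816 + 417 + 596 + 610 + 1518 = 4390
Weight total: 1 + 2 + 3 + 4 + 5 + 6 = 21
WMA = 4390 / 21 = 209.05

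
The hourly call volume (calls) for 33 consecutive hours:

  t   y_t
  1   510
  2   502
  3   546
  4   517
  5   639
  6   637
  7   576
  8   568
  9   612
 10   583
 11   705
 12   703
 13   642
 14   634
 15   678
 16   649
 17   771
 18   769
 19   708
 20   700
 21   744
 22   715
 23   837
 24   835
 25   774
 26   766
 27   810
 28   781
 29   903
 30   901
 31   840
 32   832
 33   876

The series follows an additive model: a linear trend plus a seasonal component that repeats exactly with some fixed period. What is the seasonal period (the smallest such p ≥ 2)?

6

First differences y_{t+1} − y_t: -8, 44, -29, 122, -2, -61, -8, 44, -29, 122, -2, -61, -8, 44, …
The difference pattern repeats every 6 terms and not for any smaller step, so p = 6.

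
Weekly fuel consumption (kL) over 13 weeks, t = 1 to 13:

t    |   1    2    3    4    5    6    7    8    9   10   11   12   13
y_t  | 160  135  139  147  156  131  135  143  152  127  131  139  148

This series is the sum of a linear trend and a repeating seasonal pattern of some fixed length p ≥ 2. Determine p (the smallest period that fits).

4

First differences y_{t+1} − y_t: -25, 4, 8, 9, -25, 4, 8, 9, -25, 4, …
The difference pattern repeats every 4 terms and not for any smaller step, so p = 4.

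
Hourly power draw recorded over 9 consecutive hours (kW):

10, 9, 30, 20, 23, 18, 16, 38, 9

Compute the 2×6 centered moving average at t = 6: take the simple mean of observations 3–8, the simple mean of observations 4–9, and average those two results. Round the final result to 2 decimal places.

Sum over 3–8: 30 + 20 + 23 + 18 + 16 + 38 = 145
Sum over 4–9: 20 + 23 + 18 + 16 + 38 + 9 = 124
CMA at t=6 = (145 + 124) / (2·6) = 269 / 12 = 22.42

22.42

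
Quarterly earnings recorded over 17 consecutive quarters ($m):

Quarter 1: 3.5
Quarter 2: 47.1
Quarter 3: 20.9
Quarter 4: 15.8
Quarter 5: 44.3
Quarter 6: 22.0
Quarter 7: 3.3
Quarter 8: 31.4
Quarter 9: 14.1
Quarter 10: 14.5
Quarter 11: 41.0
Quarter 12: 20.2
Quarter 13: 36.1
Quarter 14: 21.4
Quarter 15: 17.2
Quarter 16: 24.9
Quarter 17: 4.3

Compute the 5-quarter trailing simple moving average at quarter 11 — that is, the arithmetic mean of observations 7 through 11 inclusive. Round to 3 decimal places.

Sum of periods 7–11: 3.3 + 31.4 + 14.1 + 14.5 + 41.0 = 104.3
Divide by 5: 104.3 / 5 = 20.860

20.860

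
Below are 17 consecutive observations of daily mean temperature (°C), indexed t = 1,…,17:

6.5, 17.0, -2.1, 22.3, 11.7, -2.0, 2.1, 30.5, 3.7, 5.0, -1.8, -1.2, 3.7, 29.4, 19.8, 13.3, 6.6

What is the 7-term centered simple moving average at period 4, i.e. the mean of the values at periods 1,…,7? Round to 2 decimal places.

Sum of periods 1–7: 6.5 + 17.0 + (-2.1) + 22.3 + 11.7 + (-2.0) + 2.1 = 55.5
Divide by 7: 55.5 / 7 = 7.93

7.93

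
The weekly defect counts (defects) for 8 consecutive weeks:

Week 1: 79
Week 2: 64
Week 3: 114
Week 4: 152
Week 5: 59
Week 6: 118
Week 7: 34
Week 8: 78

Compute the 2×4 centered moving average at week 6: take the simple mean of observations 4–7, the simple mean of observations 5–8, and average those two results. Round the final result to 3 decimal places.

81.500

Sum over 4–7: 152 + 59 + 118 + 34 = 363
Sum over 5–8: 59 + 118 + 34 + 78 = 289
CMA at t=6 = (363 + 289) / (2·4) = 652 / 8 = 81.500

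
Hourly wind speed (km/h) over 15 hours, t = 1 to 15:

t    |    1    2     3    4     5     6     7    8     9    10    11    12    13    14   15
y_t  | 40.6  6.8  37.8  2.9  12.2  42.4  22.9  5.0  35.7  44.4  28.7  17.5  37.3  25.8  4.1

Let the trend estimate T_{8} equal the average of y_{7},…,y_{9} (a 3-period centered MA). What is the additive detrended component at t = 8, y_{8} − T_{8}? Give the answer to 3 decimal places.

Trend T_8 = (22.9 + 5.0 + 35.7) / 3 = 63.6/3 = 21.20000
Detrended value: 5.0 − 21.20000 = -16.200

-16.200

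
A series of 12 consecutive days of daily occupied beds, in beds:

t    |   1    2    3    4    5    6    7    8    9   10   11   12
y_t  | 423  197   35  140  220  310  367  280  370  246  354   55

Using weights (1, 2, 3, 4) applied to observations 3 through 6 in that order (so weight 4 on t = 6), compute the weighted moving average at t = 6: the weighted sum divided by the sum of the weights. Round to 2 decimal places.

Weighted sum: 1·35 + 2·140 + 3·220 + 4·310 = 35 + 280 + 660 + 1240 = 2215
Weight total: 1 + 2 + 3 + 4 = 10
WMA = 2215 / 10 = 221.50

221.50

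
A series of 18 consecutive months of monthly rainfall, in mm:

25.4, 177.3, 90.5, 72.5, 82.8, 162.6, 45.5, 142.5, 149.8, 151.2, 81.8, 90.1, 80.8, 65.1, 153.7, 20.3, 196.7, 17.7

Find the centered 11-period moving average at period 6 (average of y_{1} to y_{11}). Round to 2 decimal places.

Sum of periods 1–11: 25.4 + 177.3 + 90.5 + 72.5 + 82.8 + 162.6 + 45.5 + 142.5 + 149.8 + 151.2 + 81.8 = 1181.9
Divide by 11: 1181.9 / 11 = 107.45

107.45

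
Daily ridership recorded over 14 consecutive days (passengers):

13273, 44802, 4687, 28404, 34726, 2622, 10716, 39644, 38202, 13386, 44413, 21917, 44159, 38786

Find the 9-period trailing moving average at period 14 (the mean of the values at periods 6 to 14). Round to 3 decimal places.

Sum of periods 6–14: 2622 + 10716 + 39644 + 38202 + 13386 + 44413 + 21917 + 44159 + 38786 = 253845
Divide by 9: 253845 / 9 = 28205.000

28205.000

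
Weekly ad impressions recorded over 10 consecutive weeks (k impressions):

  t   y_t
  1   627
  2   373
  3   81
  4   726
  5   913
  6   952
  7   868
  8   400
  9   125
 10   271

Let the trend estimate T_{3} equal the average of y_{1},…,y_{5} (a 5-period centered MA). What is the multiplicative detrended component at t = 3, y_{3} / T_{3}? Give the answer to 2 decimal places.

0.15

Trend T_3 = (627 + 373 + 81 + 726 + 913) / 5 = 2720/5 = 544.0000
Ratio to trend: 81 / 544.0000 = 0.15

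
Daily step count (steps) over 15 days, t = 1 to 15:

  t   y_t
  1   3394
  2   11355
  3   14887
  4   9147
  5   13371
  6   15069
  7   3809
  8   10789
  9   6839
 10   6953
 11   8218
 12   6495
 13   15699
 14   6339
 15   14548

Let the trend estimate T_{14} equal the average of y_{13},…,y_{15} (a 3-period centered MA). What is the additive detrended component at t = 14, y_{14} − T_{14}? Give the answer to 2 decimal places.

-5856.33

Trend T_14 = (15699 + 6339 + 14548) / 3 = 36586/3 = 12195.3333
Detrended value: 6339 − 12195.3333 = -5856.33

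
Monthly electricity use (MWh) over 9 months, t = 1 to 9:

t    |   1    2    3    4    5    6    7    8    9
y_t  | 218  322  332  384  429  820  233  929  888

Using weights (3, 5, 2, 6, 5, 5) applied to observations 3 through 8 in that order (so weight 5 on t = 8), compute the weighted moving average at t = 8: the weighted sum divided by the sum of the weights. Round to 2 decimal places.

Weighted sum: 3·332 + 5·384 + 2·429 + 6·820 + 5·233 + 5·929 = 996 + 1920 + 858 + 4920 + 1165 + 4645 = 14504
Weight total: 3 + 5 + 2 + 6 + 5 + 5 = 26
WMA = 14504 / 26 = 557.85

557.85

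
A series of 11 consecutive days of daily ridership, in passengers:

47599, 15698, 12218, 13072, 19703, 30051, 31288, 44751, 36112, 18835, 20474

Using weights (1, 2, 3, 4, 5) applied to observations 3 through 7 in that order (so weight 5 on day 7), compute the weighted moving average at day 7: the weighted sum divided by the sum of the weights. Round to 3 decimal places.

Weighted sum: 1·12218 + 2·13072 + 3·19703 + 4·30051 + 5·31288 = 12218 + 26144 + 59109 + 120204 + 156440 = 374115
Weight total: 1 + 2 + 3 + 4 + 5 = 15
WMA = 374115 / 15 = 24941.000

24941.000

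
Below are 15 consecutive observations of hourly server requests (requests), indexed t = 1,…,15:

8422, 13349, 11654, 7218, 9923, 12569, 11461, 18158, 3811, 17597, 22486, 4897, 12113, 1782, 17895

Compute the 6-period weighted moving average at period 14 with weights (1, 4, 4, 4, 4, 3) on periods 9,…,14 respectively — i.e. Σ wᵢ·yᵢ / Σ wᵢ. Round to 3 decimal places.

Weighted sum: 1·3811 + 4·17597 + 4·22486 + 4·4897 + 4·12113 + 3·1782 = 3811 + 70388 + 89944 + 19588 + 48452 + 5346 = 237529
Weight total: 1 + 4 + 4 + 4 + 4 + 3 = 20
WMA = 237529 / 20 = 11876.450

11876.450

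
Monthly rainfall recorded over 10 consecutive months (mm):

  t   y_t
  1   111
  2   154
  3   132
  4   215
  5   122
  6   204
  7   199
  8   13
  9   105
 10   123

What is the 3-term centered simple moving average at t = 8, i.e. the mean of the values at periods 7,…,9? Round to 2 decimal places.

105.67

Sum of periods 7–9: 199 + 13 + 105 = 317
Divide by 3: 317 / 3 = 105.67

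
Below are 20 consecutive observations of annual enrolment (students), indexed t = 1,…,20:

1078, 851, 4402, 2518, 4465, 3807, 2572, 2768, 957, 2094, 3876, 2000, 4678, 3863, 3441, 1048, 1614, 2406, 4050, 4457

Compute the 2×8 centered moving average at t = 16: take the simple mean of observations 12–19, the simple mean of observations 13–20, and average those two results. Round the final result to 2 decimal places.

3041.06

Sum over 12–19: 2000 + 4678 + 3863 + 3441 + 1048 + 1614 + 2406 + 4050 = 23100
Sum over 13–20: 4678 + 3863 + 3441 + 1048 + 1614 + 2406 + 4050 + 4457 = 25557
CMA at t=16 = (23100 + 25557) / (2·8) = 48657 / 16 = 3041.06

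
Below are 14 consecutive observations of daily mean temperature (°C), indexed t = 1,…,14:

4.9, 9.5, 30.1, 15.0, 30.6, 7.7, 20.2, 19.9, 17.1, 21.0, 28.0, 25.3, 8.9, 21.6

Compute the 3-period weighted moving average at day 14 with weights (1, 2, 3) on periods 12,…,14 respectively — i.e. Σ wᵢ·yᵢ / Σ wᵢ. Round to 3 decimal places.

17.983

Weighted sum: 1·25.3 + 2·8.9 + 3·21.6 = 25.3 + 17.8 + 64.8 = 107.9
Weight total: 1 + 2 + 3 = 6
WMA = 107.9 / 6 = 17.983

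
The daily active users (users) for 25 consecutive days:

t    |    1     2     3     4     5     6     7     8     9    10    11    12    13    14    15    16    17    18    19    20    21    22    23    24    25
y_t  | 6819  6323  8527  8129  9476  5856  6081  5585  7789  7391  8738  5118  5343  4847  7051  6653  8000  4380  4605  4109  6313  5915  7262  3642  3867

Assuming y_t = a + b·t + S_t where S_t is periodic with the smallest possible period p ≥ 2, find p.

First differences y_{t+1} − y_t: -496, 2204, -398, 1347, -3620, 225, -496, 2204, -398, 1347, -3620, 225, -496, 2204, …
The difference pattern repeats every 6 terms and not for any smaller step, so p = 6.

6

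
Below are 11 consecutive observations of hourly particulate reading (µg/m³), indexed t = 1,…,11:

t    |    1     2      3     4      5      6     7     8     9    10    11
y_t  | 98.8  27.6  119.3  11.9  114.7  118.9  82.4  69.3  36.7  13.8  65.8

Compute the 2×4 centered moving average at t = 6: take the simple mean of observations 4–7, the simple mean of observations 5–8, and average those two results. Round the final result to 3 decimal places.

89.150

Sum over 4–7: 11.9 + 114.7 + 118.9 + 82.4 = 327.9
Sum over 5–8: 114.7 + 118.9 + 82.4 + 69.3 = 385.3
CMA at t=6 = (327.9 + 385.3) / (2·4) = 713.2 / 8 = 89.150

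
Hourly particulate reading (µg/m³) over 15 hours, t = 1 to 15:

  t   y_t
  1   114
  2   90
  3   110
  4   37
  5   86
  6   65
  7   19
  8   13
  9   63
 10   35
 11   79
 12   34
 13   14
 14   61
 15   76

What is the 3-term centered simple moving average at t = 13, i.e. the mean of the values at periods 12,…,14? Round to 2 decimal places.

36.33

Sum of periods 12–14: 34 + 14 + 61 = 109
Divide by 3: 109 / 3 = 36.33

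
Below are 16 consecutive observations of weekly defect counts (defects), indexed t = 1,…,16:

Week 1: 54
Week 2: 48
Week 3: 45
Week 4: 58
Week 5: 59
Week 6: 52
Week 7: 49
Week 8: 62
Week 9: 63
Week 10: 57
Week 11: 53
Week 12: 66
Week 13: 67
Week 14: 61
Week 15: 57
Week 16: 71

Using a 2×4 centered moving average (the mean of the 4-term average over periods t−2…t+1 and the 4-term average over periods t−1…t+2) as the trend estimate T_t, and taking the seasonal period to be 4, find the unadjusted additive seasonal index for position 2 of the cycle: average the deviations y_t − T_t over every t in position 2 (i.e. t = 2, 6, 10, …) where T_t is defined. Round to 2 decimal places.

Season position 2 occurs at t = 6, 10, 14 (where T_t is defined).
t=6: T_6 = 55.0000; y_6 − T_6 = 52 − 55.0000 = -3.0000
t=10: T_10 = 59.2500; y_10 − T_10 = 57 − 59.2500 = -2.2500
t=14: T_14 = 63.3750; y_14 − T_14 = 61 − 63.3750 = -2.3750
Mean deviation: (-3.0000 + -2.2500 + -2.3750) / 3 = -2.54

-2.54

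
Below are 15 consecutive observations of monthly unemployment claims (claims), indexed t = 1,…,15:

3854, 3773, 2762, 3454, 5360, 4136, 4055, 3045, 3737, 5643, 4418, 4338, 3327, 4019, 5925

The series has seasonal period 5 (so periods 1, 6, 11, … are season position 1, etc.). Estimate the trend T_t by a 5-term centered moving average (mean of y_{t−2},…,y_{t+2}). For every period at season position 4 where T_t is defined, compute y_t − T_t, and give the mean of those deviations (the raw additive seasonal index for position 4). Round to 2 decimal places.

Season position 4 occurs at t = 4, 9 (where T_t is defined).
t=4: T_4 = 3897.0000; y_4 − T_4 = 3454 − 3897.0000 = -443.0000
t=9: T_9 = 4179.6000; y_9 − T_9 = 3737 − 4179.6000 = -442.6000
Mean deviation: (-443.0000 + -442.6000) / 2 = -442.80

-442.80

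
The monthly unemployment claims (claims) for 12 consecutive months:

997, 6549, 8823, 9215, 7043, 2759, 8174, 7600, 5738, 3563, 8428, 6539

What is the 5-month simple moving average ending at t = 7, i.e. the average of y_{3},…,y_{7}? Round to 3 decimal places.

7202.800

Sum of periods 3–7: 8823 + 9215 + 7043 + 2759 + 8174 = 36014
Divide by 5: 36014 / 5 = 7202.800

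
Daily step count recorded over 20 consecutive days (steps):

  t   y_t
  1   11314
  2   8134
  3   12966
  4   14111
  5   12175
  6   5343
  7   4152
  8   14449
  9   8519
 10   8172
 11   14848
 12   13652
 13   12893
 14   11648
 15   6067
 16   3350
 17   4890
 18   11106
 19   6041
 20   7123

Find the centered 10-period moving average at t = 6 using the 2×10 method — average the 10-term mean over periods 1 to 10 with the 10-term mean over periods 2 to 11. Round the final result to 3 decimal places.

10110.200

Sum over 1–10: 11314 + 8134 + 12966 + 14111 + 12175 + 5343 + 4152 + 14449 + 8519 + 8172 = 99335
Sum over 2–11: 8134 + 12966 + 14111 + 12175 + 5343 + 4152 + 14449 + 8519 + 8172 + 14848 = 102869
CMA at t=6 = (99335 + 102869) / (2·10) = 202204 / 20 = 10110.200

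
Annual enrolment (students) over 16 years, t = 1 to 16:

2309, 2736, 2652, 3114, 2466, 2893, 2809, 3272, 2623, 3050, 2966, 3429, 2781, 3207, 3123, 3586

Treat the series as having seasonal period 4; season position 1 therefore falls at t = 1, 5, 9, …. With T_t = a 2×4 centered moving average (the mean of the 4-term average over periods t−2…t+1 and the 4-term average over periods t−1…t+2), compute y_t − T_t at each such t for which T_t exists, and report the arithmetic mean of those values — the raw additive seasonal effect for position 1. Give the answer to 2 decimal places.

-334.79

Season position 1 occurs at t = 5, 9, 13 (where T_t is defined).
t=5: T_5 = 2800.8750; y_5 − T_5 = 2466 − 2800.8750 = -334.8750
t=9: T_9 = 2958.1250; y_9 − T_9 = 2623 − 2958.1250 = -335.1250
t=13: T_13 = 3115.3750; y_13 − T_13 = 2781 − 3115.3750 = -334.3750
Mean deviation: (-334.8750 + -335.1250 + -334.3750) / 3 = -334.79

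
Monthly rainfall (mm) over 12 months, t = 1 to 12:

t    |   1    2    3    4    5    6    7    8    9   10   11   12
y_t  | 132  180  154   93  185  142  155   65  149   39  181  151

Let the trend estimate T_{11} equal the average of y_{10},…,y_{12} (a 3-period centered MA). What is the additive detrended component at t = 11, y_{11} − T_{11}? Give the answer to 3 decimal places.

57.333

Trend T_11 = (39 + 181 + 151) / 3 = 371/3 = 123.66667
Detrended value: 181 − 123.66667 = 57.333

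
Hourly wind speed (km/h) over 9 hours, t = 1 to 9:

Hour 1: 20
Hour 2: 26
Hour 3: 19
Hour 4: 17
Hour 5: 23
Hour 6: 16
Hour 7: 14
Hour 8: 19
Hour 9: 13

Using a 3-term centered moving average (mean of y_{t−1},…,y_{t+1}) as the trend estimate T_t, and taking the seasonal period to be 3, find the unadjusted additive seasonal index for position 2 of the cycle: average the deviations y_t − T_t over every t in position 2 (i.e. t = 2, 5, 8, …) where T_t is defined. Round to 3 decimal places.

4.111

Season position 2 occurs at t = 2, 5, 8 (where T_t is defined).
t=2: T_2 = 21.66667; y_2 − T_2 = 26 − 21.66667 = 4.33333
t=5: T_5 = 18.66667; y_5 − T_5 = 23 − 18.66667 = 4.33333
t=8: T_8 = 15.33333; y_8 − T_8 = 19 − 15.33333 = 3.66667
Mean deviation: (4.33333 + 4.33333 + 3.66667) / 3 = 4.111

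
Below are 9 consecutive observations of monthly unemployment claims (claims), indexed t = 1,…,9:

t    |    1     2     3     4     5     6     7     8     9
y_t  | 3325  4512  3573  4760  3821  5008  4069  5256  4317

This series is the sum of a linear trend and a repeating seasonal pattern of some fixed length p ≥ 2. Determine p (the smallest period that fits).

2

First differences y_{t+1} − y_t: 1187, -939, 1187, -939, 1187, -939, …
The difference pattern repeats every 2 terms and not for any smaller step, so p = 2.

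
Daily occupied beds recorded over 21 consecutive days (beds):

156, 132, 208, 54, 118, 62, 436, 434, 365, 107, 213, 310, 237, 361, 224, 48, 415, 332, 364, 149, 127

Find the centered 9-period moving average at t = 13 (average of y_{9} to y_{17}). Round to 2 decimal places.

Sum of periods 9–17: 365 + 107 + 213 + 310 + 237 + 361 + 224 + 48 + 415 = 2280
Divide by 9: 2280 / 9 = 253.33

253.33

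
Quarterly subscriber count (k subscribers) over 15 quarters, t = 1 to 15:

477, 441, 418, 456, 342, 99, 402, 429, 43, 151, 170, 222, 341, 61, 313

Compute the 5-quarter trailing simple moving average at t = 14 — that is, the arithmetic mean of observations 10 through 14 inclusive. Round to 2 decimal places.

189.00

Sum of periods 10–14: 151 + 170 + 222 + 341 + 61 = 945
Divide by 5: 945 / 5 = 189.00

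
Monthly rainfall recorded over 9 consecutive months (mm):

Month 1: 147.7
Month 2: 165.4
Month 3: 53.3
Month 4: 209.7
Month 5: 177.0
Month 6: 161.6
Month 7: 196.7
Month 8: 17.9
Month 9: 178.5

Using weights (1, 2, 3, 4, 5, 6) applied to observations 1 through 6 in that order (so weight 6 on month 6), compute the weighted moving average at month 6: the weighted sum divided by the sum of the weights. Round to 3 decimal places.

Weighted sum: 1·147.7 + 2·165.4 + 3·53.3 + 4·209.7 + 5·177.0 + 6·161.6 = 147.7 + 330.8 + 159.9 + 838.8 + 885.0 + 969.6 = 3331.8
Weight total: 1 + 2 + 3 + 4 + 5 + 6 = 21
WMA = 3331.8 / 21 = 158.657

158.657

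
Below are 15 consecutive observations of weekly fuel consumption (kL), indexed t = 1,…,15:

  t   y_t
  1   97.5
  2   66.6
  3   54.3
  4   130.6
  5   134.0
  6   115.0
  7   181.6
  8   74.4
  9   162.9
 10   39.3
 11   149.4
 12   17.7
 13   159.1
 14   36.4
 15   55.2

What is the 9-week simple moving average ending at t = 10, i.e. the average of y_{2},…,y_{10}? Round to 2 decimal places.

106.52

Sum of periods 2–10: 66.6 + 54.3 + 130.6 + 134.0 + 115.0 + 181.6 + 74.4 + 162.9 + 39.3 = 958.7
Divide by 9: 958.7 / 9 = 106.52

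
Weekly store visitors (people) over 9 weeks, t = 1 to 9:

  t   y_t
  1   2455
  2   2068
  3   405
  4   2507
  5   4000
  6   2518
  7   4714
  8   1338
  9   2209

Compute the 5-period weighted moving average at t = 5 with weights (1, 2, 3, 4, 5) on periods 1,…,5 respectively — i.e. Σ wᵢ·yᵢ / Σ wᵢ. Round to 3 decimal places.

Weighted sum: 1·2455 + 2·2068 + 3·405 + 4·2507 + 5·4000 = 2455 + 4136 + 1215 + 10028 + 20000 = 37834
Weight total: 1 + 2 + 3 + 4 + 5 = 15
WMA = 37834 / 15 = 2522.267

2522.267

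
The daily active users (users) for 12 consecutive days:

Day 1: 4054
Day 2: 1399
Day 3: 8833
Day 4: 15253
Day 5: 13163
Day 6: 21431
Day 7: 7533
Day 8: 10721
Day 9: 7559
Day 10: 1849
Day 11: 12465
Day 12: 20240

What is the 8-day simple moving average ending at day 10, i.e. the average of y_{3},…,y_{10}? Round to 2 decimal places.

Sum of periods 3–10: 8833 + 15253 + 13163 + 21431 + 7533 + 10721 + 7559 + 1849 = 86342
Divide by 8: 86342 / 8 = 10792.75

10792.75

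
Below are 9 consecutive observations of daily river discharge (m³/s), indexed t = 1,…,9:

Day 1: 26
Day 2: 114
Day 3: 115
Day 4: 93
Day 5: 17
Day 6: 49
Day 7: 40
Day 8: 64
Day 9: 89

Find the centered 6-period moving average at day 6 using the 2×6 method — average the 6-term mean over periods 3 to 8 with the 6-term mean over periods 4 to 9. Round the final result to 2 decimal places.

Sum over 3–8: 115 + 93 + 17 + 49 + 40 + 64 = 378
Sum over 4–9: 93 + 17 + 49 + 40 + 64 + 89 = 352
CMA at t=6 = (378 + 352) / (2·6) = 730 / 12 = 60.83

60.83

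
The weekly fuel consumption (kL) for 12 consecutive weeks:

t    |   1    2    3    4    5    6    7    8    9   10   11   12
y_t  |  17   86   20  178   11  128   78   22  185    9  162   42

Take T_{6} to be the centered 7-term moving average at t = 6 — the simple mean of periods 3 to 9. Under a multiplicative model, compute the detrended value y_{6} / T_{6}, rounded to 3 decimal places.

1.441

Trend T_6 = (20 + 178 + 11 + 128 + 78 + 22 + 185) / 7 = 622/7 = 88.85714
Ratio to trend: 128 / 88.85714 = 1.441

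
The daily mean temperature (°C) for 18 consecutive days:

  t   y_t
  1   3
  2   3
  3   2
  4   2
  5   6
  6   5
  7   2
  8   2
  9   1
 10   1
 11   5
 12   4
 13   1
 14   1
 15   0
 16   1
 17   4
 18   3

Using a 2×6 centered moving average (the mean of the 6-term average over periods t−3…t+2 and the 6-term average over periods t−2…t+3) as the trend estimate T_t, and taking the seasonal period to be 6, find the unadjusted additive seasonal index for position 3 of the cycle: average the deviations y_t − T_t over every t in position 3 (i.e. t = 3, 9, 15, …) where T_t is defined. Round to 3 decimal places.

-1.667

Season position 3 occurs at t = 9, 15 (where T_t is defined).
t=9: T_9 = 2.58333; y_9 − T_9 = 1 − 2.58333 = -1.58333
t=15: T_15 = 1.75000; y_15 − T_15 = 0 − 1.75000 = -1.75000
Mean deviation: (-1.58333 + -1.75000) / 2 = -1.667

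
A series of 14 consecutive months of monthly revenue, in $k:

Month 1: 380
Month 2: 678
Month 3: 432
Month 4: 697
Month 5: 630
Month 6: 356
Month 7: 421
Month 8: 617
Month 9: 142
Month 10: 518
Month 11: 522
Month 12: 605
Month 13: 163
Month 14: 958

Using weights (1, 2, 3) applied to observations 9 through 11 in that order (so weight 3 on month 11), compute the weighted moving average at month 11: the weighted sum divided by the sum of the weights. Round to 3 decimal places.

Weighted sum: 1·142 + 2·518 + 3·522 = 142 + 1036 + 1566 = 2744
Weight total: 1 + 2 + 3 = 6
WMA = 2744 / 6 = 457.333

457.333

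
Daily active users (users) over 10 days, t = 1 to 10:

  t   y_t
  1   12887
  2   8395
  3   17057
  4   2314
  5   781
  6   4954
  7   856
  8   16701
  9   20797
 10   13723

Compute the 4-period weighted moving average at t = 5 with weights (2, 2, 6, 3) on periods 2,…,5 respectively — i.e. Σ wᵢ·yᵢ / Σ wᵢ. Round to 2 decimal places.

Weighted sum: 2·8395 + 2·17057 + 6·2314 + 3·781 = 16790 + 34114 + 13884 + 2343 = 67131
Weight total: 2 + 2 + 6 + 3 = 13
WMA = 67131 / 13 = 5163.92

5163.92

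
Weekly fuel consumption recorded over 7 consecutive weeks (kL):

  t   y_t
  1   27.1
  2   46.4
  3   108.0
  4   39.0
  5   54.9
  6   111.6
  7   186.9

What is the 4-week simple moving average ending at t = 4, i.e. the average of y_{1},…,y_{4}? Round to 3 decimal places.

55.125

Sum of periods 1–4: 27.1 + 46.4 + 108.0 + 39.0 = 220.5
Divide by 4: 220.5 / 4 = 55.125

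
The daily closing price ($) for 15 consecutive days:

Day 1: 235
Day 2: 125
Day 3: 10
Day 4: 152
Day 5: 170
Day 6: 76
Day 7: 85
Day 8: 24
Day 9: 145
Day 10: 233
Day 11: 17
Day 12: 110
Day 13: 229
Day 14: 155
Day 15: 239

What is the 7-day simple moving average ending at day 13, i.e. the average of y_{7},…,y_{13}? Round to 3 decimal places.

Sum of periods 7–13: 85 + 24 + 145 + 233 + 17 + 110 + 229 = 843
Divide by 7: 843 / 7 = 120.429

120.429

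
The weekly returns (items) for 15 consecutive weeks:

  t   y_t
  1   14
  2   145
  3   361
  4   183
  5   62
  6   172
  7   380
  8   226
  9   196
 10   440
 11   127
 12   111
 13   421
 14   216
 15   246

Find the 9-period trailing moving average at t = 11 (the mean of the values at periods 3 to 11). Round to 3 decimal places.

238.556

Sum of periods 3–11: 361 + 183 + 62 + 172 + 380 + 226 + 196 + 440 + 127 = 2147
Divide by 9: 2147 / 9 = 238.556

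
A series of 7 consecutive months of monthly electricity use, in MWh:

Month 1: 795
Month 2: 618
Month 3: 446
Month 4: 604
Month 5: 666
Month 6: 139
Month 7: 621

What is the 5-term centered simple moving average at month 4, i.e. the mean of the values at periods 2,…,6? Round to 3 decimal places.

Sum of periods 2–6: 618 + 446 + 604 + 666 + 139 = 2473
Divide by 5: 2473 / 5 = 494.600

494.600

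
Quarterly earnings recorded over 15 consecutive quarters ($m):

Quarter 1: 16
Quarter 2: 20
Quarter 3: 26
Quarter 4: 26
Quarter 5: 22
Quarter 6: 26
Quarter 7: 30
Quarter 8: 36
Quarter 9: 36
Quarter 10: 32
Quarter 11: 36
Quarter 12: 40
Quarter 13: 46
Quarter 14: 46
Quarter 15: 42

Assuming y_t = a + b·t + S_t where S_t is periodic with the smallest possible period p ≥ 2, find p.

First differences y_{t+1} − y_t: 4, 6, 0, -4, 4, 4, 6, 0, -4, 4, 4, 6, …
The difference pattern repeats every 5 terms and not for any smaller step, so p = 5.

5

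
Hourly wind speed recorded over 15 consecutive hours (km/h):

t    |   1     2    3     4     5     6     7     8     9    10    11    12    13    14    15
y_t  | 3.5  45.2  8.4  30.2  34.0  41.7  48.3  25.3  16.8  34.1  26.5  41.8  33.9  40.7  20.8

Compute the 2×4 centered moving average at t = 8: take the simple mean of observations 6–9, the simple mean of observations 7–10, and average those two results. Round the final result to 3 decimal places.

Sum over 6–9: 41.7 + 48.3 + 25.3 + 16.8 = 132.1
Sum over 7–10: 48.3 + 25.3 + 16.8 + 34.1 = 124.5
CMA at t=8 = (132.1 + 124.5) / (2·4) = 256.6 / 8 = 32.075

32.075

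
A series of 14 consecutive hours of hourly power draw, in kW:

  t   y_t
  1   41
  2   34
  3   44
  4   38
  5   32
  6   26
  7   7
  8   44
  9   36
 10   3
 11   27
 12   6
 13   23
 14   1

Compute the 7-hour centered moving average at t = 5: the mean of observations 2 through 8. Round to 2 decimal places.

Sum of periods 2–8: 34 + 44 + 38 + 32 + 26 + 7 + 44 = 225
Divide by 7: 225 / 7 = 32.14

32.14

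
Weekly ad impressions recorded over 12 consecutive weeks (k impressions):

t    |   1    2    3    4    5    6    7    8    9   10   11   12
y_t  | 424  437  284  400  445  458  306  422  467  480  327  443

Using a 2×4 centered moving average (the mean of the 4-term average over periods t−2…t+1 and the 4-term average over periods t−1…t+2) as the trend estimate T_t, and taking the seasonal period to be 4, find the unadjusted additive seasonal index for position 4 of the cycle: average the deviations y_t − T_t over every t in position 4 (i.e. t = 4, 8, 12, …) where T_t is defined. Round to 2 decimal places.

Season position 4 occurs at t = 4, 8 (where T_t is defined).
t=4: T_4 = 394.1250; y_4 − T_4 = 400 − 394.1250 = 5.8750
t=8: T_8 = 416.0000; y_8 − T_8 = 422 − 416.0000 = 6.0000
Mean deviation: (5.8750 + 6.0000) / 2 = 5.94

5.94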